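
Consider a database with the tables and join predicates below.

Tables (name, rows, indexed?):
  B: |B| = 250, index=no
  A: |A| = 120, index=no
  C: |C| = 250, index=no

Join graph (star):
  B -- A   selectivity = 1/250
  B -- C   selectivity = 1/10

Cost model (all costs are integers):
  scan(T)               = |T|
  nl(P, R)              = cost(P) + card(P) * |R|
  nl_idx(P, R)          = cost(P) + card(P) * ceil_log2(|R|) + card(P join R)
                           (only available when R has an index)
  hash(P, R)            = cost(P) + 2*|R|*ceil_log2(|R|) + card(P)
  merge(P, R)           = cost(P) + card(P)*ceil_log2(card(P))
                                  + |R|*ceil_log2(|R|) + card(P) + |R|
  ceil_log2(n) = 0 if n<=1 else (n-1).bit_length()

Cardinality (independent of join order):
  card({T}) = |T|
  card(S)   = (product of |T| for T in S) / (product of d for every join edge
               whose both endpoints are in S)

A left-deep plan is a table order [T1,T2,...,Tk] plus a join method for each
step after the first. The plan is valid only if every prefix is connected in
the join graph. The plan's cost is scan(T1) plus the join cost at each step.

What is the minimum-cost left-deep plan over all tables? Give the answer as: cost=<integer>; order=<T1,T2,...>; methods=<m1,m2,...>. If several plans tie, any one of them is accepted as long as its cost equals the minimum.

Selinger DP (subsets sized 1..n):
  {B}: scan cost=250, card=250
  {A}: scan cost=120, card=120
  {C}: scan cost=250, card=250
  {AB}: card=120; try (A,hash)→2180, (B,merge)→3330, (A,merge)→3460, (B,hash)→4240, (B,nl)→30120, (A,nl)→30250; best=2180 via (A,hash)
  {BC}: card=6250; try (C,hash)→4500, (B,hash)→4500, (C,merge)→4750, (B,merge)→4750, (C,nl)→62750, (B,nl)→62750; best=4500 via (C,hash)
  {ABC}: card=3000; try (C,merge)→5390, (C,hash)→6300, (A,hash)→12430, (C,nl)→32180, (A,merge)→92960, (A,nl)→754500; best=5390 via (C,merge)

cost=5390; order=B,A,C; methods=hash,merge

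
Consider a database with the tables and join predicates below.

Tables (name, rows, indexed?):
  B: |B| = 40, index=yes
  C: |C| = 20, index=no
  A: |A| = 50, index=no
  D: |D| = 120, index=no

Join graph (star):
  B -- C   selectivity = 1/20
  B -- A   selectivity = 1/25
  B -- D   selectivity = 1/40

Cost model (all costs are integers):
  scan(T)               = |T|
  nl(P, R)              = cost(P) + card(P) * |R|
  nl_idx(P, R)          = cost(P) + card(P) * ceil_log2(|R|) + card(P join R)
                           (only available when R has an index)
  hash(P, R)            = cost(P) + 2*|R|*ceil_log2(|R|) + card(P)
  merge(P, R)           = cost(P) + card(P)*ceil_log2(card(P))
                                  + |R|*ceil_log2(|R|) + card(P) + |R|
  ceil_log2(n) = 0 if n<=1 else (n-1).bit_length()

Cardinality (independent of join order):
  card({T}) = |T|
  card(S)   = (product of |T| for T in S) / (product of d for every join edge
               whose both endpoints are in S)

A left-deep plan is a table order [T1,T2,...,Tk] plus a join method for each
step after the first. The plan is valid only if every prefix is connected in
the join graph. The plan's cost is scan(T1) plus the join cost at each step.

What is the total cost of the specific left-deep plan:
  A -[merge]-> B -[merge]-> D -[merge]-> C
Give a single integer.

4560

step 1: scan A: cost=50, card=50
step 2: join B via merge
    card(P join B) = 50*40/(25) = 80
    cost = 50 + 50*6 + 40*6 + 50 + 40 = 680
step 3: join D via merge
    card(P join D) = 80*120/(40) = 240
    cost = 680 + 80*7 + 120*7 + 80 + 120 = 2280
step 4: join C via merge
    card(P join C) = 240*20/(20) = 240
    cost = 2280 + 240*8 + 20*5 + 240 + 20 = 4560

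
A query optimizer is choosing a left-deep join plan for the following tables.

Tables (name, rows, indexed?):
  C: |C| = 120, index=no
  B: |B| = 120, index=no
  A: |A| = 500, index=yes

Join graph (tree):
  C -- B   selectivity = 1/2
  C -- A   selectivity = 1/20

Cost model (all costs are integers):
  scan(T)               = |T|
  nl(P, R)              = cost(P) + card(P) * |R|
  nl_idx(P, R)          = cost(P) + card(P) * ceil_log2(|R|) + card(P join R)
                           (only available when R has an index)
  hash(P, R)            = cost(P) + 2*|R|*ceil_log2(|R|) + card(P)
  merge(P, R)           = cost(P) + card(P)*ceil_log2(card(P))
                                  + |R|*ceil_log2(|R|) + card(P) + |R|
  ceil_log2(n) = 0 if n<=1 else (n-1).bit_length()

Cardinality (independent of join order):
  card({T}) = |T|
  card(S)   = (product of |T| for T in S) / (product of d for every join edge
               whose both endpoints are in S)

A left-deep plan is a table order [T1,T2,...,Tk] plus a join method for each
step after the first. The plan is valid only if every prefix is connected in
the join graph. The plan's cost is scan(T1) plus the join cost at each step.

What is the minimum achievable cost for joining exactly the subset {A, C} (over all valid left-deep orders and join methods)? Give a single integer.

2680

Selinger DP over subsets of {A,C}:
  {C}: scan cost=120, card=120
  {A}: scan cost=500, card=500
  {AC}: card=3000; try (C,hash)→2680, (A,nl_idx)→4200, (A,merge)→6080, (C,merge)→6460, (A,hash)→9240, (A,nl)→60120 …(+1); best=2680 via (C,hash)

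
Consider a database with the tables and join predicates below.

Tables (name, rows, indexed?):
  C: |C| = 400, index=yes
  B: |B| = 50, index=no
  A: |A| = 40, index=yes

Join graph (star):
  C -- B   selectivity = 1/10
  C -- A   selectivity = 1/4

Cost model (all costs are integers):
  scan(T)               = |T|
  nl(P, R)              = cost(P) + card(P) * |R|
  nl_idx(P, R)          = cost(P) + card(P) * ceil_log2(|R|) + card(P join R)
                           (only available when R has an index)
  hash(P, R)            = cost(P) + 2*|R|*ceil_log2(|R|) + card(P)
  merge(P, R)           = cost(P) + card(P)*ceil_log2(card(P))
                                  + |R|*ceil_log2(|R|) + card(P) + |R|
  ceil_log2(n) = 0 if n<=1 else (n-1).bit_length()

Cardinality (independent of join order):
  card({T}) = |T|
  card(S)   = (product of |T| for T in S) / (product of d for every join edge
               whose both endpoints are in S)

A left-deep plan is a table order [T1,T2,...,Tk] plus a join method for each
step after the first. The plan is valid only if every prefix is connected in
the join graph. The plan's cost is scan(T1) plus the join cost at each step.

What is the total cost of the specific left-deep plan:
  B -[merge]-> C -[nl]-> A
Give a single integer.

84400

step 1: scan B: cost=50, card=50
step 2: join C via merge
    card(P join C) = 50*400/(10) = 2000
    cost = 50 + 50*6 + 400*9 + 50 + 400 = 4400
step 3: join A via nl
    card(P join A) = 2000*40/(4) = 20000
    cost = 4400 + 2000*40 = 84400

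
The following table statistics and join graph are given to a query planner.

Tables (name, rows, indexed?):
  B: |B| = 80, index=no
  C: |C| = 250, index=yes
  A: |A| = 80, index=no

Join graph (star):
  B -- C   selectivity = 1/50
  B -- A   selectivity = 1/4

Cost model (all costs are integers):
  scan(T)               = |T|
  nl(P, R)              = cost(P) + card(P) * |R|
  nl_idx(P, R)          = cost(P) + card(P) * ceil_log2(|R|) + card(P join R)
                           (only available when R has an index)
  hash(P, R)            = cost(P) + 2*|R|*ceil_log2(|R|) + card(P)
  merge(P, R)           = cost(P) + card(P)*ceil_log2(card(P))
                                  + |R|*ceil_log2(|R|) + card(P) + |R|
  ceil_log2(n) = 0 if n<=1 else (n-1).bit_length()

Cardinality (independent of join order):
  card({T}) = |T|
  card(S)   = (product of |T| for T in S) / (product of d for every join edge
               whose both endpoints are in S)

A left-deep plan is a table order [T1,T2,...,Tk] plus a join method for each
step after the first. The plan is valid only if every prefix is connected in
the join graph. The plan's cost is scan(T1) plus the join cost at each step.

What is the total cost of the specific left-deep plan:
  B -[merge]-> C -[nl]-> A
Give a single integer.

34970

step 1: scan B: cost=80, card=80
step 2: join C via merge
    card(P join C) = 80*250/(50) = 400
    cost = 80 + 80*7 + 250*8 + 80 + 250 = 2970
step 3: join A via nl
    card(P join A) = 400*80/(4) = 8000
    cost = 2970 + 400*80 = 34970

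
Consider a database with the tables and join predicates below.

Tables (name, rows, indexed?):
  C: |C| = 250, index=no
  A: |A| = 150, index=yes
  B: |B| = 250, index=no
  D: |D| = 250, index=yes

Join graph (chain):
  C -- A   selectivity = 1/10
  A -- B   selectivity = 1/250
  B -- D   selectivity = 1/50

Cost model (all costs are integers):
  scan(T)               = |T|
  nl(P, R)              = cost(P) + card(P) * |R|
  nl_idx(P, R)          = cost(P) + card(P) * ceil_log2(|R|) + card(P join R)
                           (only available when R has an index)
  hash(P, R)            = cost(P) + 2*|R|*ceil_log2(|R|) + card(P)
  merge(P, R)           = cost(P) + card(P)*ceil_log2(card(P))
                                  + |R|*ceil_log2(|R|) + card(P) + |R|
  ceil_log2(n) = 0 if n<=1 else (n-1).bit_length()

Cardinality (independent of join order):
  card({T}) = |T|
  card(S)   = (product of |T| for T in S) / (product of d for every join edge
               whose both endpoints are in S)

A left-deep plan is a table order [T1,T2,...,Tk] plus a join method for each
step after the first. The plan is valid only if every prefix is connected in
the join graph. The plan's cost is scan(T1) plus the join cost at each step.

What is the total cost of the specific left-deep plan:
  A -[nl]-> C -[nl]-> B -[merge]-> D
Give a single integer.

1026150

step 1: scan A: cost=150, card=150
step 2: join C via nl
    card(P join C) = 150*250/(10) = 3750
    cost = 150 + 150*250 = 37650
step 3: join B via nl
    card(P join B) = 3750*250/(250) = 3750
    cost = 37650 + 3750*250 = 975150
step 4: join D via merge
    card(P join D) = 3750*250/(50) = 18750
    cost = 975150 + 3750*12 + 250*8 + 3750 + 250 = 1026150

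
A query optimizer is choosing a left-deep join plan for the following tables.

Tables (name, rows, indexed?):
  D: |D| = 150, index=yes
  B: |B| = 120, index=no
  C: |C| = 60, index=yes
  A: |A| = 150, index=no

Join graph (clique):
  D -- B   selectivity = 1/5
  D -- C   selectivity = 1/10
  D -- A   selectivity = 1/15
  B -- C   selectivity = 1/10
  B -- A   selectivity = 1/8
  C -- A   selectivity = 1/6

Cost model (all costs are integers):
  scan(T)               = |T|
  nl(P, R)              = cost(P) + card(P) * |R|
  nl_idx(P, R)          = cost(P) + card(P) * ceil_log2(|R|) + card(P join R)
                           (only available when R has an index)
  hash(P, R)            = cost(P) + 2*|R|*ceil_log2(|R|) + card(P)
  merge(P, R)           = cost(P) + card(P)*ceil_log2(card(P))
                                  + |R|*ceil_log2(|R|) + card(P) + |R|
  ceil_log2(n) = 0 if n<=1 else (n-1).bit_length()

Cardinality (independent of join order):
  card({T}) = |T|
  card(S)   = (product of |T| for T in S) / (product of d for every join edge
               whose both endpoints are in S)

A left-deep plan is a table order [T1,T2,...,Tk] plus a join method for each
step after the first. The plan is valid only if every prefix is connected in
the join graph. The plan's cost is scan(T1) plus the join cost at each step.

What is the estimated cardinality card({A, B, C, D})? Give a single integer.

Tables in S: A(150), B(120), C(60), D(150)
Edges inside S: D-B(d=5), D-C(d=10), D-A(d=15), B-C(d=10), B-A(d=8), C-A(d=6)
numerator = 150 * 120 * 60 * 150 = 162000000
denominator = 5 * 10 * 15 * 10 * 8 * 6 = 360000
card(S) = 162000000 / 360000 = 450

450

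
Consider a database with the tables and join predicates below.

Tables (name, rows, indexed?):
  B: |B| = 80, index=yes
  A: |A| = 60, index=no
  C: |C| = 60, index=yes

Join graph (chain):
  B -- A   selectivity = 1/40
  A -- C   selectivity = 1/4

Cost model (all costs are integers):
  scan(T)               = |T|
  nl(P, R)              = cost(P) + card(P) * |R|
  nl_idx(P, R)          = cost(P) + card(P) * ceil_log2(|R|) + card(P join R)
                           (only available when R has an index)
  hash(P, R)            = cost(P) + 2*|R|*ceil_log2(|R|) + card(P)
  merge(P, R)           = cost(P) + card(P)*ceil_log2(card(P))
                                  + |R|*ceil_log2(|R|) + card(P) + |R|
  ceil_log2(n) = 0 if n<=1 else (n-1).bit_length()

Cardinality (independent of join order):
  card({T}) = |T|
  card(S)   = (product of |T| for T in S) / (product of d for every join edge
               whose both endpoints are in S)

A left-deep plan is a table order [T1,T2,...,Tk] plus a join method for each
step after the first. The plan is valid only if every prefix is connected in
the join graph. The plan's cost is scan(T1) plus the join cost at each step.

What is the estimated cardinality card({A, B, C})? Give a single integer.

Tables in S: A(60), B(80), C(60)
Edges inside S: B-A(d=40), A-C(d=4)
numerator = 60 * 80 * 60 = 288000
denominator = 40 * 4 = 160
card(S) = 288000 / 160 = 1800

1800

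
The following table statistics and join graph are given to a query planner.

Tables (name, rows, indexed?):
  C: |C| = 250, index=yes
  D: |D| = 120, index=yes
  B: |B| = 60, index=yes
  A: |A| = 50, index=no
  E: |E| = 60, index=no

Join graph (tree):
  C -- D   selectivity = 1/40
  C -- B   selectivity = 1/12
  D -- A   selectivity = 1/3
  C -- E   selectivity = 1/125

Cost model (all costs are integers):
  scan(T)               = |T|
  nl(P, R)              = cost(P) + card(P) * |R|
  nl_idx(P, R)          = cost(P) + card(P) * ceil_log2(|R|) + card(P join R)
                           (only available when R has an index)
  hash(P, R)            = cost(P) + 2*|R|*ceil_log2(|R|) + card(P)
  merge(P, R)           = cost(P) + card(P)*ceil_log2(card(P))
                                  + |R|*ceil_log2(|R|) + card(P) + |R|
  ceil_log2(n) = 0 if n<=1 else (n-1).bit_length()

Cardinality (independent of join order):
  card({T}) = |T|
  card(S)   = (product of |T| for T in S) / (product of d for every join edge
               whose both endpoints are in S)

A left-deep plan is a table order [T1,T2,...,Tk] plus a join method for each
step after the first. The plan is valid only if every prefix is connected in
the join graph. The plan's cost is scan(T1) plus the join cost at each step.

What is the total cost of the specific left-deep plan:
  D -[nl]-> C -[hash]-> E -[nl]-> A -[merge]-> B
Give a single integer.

134010

step 1: scan D: cost=120, card=120
step 2: join C via nl
    card(P join C) = 120*250/(40) = 750
    cost = 120 + 120*250 = 30120
step 3: join E via hash
    card(P join E) = 750*60/(125) = 360
    cost = 30120 + 2*60*6 + 750 = 31590
step 4: join A via nl
    card(P join A) = 360*50/(3) = 6000
    cost = 31590 + 360*50 = 49590
step 5: join B via merge
    card(P join B) = 6000*60/(12) = 30000
    cost = 49590 + 6000*13 + 60*6 + 6000 + 60 = 134010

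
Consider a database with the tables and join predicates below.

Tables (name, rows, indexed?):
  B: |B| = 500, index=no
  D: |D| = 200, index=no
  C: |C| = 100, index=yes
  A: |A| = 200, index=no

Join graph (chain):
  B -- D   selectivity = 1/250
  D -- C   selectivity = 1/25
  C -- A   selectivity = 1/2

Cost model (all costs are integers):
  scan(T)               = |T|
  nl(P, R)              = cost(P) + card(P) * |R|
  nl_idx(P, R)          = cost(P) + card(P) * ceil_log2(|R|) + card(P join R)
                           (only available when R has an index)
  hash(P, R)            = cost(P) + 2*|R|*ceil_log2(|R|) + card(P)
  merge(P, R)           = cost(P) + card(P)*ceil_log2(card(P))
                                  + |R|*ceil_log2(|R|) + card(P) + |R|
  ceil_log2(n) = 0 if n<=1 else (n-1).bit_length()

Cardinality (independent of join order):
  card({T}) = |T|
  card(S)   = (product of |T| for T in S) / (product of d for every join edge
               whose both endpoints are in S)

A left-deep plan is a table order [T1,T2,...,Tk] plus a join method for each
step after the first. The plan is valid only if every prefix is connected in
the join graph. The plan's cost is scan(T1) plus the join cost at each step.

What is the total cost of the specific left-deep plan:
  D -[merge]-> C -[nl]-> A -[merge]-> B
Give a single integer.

1607800

step 1: scan D: cost=200, card=200
step 2: join C via merge
    card(P join C) = 200*100/(25) = 800
    cost = 200 + 200*8 + 100*7 + 200 + 100 = 2800
step 3: join A via nl
    card(P join A) = 800*200/(2) = 80000
    cost = 2800 + 800*200 = 162800
step 4: join B via merge
    card(P join B) = 80000*500/(250) = 160000
    cost = 162800 + 80000*17 + 500*9 + 80000 + 500 = 1607800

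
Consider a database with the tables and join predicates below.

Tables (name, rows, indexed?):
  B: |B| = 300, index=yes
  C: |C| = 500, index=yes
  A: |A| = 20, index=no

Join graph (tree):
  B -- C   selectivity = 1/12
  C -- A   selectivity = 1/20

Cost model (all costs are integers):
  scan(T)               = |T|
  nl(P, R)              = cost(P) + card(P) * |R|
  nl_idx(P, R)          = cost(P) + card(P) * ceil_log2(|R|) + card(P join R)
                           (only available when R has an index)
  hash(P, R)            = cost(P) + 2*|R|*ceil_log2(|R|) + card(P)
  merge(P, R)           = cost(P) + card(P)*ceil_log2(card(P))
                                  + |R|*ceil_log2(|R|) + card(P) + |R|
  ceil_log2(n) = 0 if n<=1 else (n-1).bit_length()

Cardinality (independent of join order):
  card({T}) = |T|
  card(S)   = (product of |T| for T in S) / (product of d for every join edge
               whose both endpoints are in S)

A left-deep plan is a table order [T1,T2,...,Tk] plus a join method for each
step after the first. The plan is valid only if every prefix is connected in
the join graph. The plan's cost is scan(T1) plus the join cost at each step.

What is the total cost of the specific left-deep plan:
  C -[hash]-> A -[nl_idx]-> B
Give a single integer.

step 1: scan C: cost=500, card=500
step 2: join A via hash
    card(P join A) = 500*20/(20) = 500
    cost = 500 + 2*20*5 + 500 = 1200
step 3: join B via nl_idx
    card(P join B) = 500*300/(12) = 12500
    cost = 1200 + 500*9 + 12500 = 18200

18200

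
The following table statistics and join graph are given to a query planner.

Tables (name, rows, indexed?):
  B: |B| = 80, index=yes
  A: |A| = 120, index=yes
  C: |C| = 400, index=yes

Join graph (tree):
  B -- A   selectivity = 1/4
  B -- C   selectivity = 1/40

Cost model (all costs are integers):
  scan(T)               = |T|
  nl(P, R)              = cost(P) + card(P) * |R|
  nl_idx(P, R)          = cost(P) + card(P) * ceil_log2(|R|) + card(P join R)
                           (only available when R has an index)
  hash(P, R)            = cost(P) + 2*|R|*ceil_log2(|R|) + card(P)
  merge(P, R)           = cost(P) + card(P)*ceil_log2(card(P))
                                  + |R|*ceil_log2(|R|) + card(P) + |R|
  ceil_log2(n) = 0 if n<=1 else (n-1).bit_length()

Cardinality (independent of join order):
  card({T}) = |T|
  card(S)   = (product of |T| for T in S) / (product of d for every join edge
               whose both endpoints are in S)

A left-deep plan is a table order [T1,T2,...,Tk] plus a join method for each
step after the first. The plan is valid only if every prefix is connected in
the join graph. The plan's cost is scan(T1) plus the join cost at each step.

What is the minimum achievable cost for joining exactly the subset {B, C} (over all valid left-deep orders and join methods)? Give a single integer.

Selinger DP over subsets of {B,C}:
  {B}: scan cost=80, card=80
  {C}: scan cost=400, card=400
  {BC}: card=800; try (C,nl_idx)→1600, (B,hash)→1920, (B,nl_idx)→4000, (C,merge)→4720, (B,merge)→5040, (C,hash)→7360 …(+2); best=1600 via (C,nl_idx)

1600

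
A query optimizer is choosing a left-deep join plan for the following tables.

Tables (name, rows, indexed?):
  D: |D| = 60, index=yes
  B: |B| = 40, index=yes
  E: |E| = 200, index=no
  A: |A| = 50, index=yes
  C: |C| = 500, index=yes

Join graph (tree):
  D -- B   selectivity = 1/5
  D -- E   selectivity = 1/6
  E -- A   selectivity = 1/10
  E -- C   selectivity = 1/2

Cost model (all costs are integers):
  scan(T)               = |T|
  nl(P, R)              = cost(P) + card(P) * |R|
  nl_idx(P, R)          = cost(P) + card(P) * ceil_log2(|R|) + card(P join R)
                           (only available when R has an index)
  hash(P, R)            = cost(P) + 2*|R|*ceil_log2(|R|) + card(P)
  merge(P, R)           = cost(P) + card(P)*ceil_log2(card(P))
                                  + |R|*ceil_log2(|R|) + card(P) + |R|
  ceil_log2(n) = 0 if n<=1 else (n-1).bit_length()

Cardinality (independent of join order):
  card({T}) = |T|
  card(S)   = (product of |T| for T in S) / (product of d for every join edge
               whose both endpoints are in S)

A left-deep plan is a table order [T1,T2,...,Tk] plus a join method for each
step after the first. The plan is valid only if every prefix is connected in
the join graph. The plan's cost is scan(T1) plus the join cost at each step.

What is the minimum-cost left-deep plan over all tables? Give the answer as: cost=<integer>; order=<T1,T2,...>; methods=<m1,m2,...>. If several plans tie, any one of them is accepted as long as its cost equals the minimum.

Selinger DP (subsets sized 1..n):
  {D}: scan cost=60, card=60
  {B}: scan cost=40, card=40
  {E}: scan cost=200, card=200
  {A}: scan cost=50, card=50
  {C}: scan cost=500, card=500
  {BD}: card=480; try (B,hash)→600, (D,merge)→740, (D,nl_idx)→760, (B,merge)→760, (D,hash)→800, (B,nl_idx)→900 …(+2); best=600 via (B,hash)
  {DE}: card=2000; try (D,hash)→1120, (E,merge)→2280, (D,merge)→2420, (E,hash)→3320, (D,nl_idx)→3400, (E,nl)→12060 …(+1); best=1120 via (D,hash)
  {AE}: card=1000; try (A,hash)→1000, (E,merge)→2200, (A,merge)→2350, (A,nl_idx)→2400, (E,hash)→3300, (E,nl)→10050 …(+1); best=1000 via (A,hash)
  {CE}: card=50000; try (E,hash)→4200, (C,merge)→7000, (E,merge)→7300, (C,hash)→9400, (C,nl_idx)→52000, (C,nl)→100200 …(+1); best=4200 via (E,hash)
  {BDE}: card=16000; try (B,hash)→3600, (E,hash)→4280, (E,merge)→7200, (B,merge)→25400, (B,nl_idx)→29120, (B,nl)→81120 …(+1); best=3600 via (B,hash)
  {ADE}: card=10000; try (D,hash)→2720, (A,hash)→3720, (D,merge)→12420, (D,nl_idx)→17000, (A,nl_idx)→23120, (A,merge)→25470 …(+2); best=2720 via (D,hash)
  {CDE}: card=500000; try (C,hash)→12120, (C,merge)→30120, (D,hash)→54920, (C,nl_idx)→519120, (D,nl_idx)→804200, (D,merge)→854620 …(+2); best=12120 via (C,hash)
  {ACE}: card=250000; try (C,hash)→11000, (C,merge)→17000, (A,hash)→54800, (C,nl_idx)→260000, (C,nl)→501000, (A,nl_idx)→554200 …(+2); best=11000 via (C,hash)
  {ABDE}: card=80000; try (B,hash)→13200, (A,hash)→20200, (B,nl_idx)→142720, (B,merge)→153000, (A,nl_idx)→179600, (A,merge)→243950 …(+2); best=13200 via (B,hash)
  {BCDE}: card=4000000; try (C,hash)→28600, (C,merge)→248600, (B,hash)→512600, (C,nl_idx)→4147600, (B,nl_idx)→7012120, (C,nl)→8003600 …(+2); best=28600 via (C,hash)
  {ACDE}: card=2500000; try (C,hash)→21720, (C,merge)→157720, (D,hash)→261720, (A,hash)→512720, (C,nl_idx)→2592720, (D,nl_idx)→4011000 …(+6); best=21720 via (C,hash)
  {ABCDE}: card=20000000; try (C,hash)→102200, (C,merge)→1458200, (B,hash)→2522200, (A,hash)→4029200, (C,nl_idx)→20733200, (B,nl_idx)→35021720 …(+6); best=102200 via (C,hash)

cost=102200; order=E,A,D,B,C; methods=hash,hash,hash,hash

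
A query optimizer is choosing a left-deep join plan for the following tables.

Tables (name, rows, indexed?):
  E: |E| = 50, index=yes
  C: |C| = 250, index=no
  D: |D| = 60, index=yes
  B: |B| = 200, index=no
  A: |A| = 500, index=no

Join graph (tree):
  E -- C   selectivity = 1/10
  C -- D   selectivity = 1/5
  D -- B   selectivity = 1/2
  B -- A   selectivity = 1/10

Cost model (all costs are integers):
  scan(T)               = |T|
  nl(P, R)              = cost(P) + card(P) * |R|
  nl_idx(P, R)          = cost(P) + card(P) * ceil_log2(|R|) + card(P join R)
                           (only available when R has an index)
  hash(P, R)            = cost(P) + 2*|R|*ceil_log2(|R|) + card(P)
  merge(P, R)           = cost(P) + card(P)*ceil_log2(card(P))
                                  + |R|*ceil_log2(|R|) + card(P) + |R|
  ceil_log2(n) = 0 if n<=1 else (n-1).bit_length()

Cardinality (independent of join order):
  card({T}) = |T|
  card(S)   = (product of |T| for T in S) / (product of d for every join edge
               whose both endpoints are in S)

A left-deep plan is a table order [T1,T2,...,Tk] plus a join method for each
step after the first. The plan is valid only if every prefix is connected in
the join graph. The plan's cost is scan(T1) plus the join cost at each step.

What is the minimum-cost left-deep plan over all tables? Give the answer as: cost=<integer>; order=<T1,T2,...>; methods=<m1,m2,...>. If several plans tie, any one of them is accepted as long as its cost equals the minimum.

Selinger DP (subsets sized 1..n):
  {E}: scan cost=50, card=50
  {C}: scan cost=250, card=250
  {D}: scan cost=60, card=60
  {B}: scan cost=200, card=200
  {A}: scan cost=500, card=500
  {CE}: card=1250; try (E,hash)→1100, (C,merge)→2650, (E,merge)→2850, (E,nl_idx)→3000, (C,hash)→4100, (C,nl)→12550 …(+1); best=1100 via (E,hash)
  {CD}: card=3000; try (D,hash)→1220, (C,merge)→2730, (D,merge)→2920, (C,hash)→4120, (D,nl_idx)→4750, (C,nl)→15060 …(+1); best=1220 via (D,hash)
  {BD}: card=6000; try (D,hash)→1120, (B,merge)→2280, (D,merge)→2420, (B,hash)→3320, (D,nl_idx)→7400, (B,nl)→12060 …(+1); best=1120 via (D,hash)
  {AB}: card=10000; try (B,hash)→4200, (A,merge)→7000, (B,merge)→7300, (A,hash)→9400, (A,nl)→100200, (B,nl)→100500; best=4200 via (B,hash)
  {CDE}: card=15000; try (D,hash)→3070, (E,hash)→4820, (D,merge)→16520, (D,nl_idx)→23600, (E,nl_idx)→34220, (E,merge)→40570 …(+2); best=3070 via (D,hash)
  {BCD}: card=300000; try (B,hash)→7420, (C,hash)→11120, (B,merge)→42020, (C,merge)→87370, (B,nl)→601220, (C,nl)→1501120; best=7420 via (B,hash)
  {ABD}: card=300000; try (D,hash)→14920, (A,hash)→16120, (A,merge)→90120, (D,merge)→154620, (D,nl_idx)→364200, (D,nl)→604200 …(+1); best=14920 via (D,hash)
  {BCDE}: card=1500000; try (B,hash)→21270, (B,merge)→229870, (E,hash)→308020, (B,nl)→3003070, (E,nl_idx)→3307420, (E,merge)→6007770 …(+1); best=21270 via (B,hash)
  {ABCD}: card=15000000; try (A,hash)→316420, (C,hash)→318920, (A,merge)→6012420, (C,merge)→6017170, (C,nl)→75014920, (A,nl)→150007420; best=316420 via (A,hash)
  {ABCDE}: card=75000000; try (A,hash)→1530270, (E,hash)→15317020, (A,merge)→33026270, (E,nl_idx)→165316420, (E,merge)→375316770, (A,nl)→750021270 …(+1); best=1530270 via (A,hash)

cost=1530270; order=C,E,D,B,A; methods=hash,hash,hash,hash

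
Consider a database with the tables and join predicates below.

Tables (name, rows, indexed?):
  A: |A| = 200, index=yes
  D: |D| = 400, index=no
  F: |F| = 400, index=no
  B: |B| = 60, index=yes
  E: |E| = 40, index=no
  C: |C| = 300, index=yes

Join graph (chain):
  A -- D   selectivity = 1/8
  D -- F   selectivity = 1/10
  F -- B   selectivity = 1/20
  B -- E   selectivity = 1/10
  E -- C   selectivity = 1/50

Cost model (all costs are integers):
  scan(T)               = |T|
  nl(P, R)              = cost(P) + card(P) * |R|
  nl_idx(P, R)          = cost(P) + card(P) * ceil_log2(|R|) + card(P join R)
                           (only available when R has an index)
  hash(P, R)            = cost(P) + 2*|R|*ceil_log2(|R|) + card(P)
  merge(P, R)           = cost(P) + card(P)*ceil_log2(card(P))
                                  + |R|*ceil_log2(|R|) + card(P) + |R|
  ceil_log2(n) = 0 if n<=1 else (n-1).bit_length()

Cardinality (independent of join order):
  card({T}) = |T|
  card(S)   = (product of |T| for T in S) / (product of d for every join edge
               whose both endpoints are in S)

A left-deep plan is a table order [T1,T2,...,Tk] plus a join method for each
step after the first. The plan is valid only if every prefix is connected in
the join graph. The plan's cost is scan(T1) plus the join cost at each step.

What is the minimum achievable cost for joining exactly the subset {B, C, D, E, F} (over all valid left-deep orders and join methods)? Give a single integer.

46240

Selinger DP over subsets of {B,C,D,E,F}:
  {D}: scan cost=400, card=400
  {F}: scan cost=400, card=400
  {B}: scan cost=60, card=60
  {E}: scan cost=40, card=40
  {C}: scan cost=300, card=300
  {DF}: card=16000; try (F,hash)→8000, (D,hash)→8000, (F,merge)→8400, (D,merge)→8400, (F,nl)→160400, (D,nl)→160400; best=8000 via (F,hash)
  {BF}: card=1200; try (B,hash)→1520, (B,nl_idx)→4000, (F,merge)→4480, (B,merge)→4820, (F,hash)→7320, (F,nl)→24060 …(+1); best=1520 via (B,hash)
  {BE}: card=240; try (B,nl_idx)→520, (E,hash)→600, (B,merge)→740, (E,merge)→760, (B,hash)→800, (B,nl)→2440 …(+1); best=520 via (B,nl_idx)
  {CE}: card=240; try (C,nl_idx)→640, (E,hash)→1080, (C,merge)→3320, (E,merge)→3580, (C,hash)→5480, (C,nl)→12040 …(+1); best=640 via (C,nl_idx)
  {BDF}: card=48000; try (D,hash)→9920, (D,merge)→19920, (B,hash)→24720, (B,nl_idx)→152000, (B,merge)→248420, (D,nl)→481520 …(+1); best=9920 via (D,hash)
  {BEF}: card=4800; try (E,hash)→3200, (F,merge)→6680, (F,hash)→7960, (E,merge)→16200, (E,nl)→49520, (F,nl)→96520; best=3200 via (E,hash)
  {BCE}: card=1440; try (B,hash)→1600, (B,merge)→3220, (B,nl_idx)→3520, (C,nl_idx)→4120, (C,merge)→5680, (C,hash)→6160 …(+2); best=1600 via (B,hash)
  {BDEF}: card=192000; try (D,hash)→15200, (E,hash)→58400, (D,merge)→74400, (E,merge)→826200, (D,nl)→1923200, (E,nl)→1929920; best=15200 via (D,hash)
  {BCEF}: card=28800; try (F,hash)→10240, (C,hash)→13400, (F,merge)→22880, (C,merge)→73400, (C,nl_idx)→75200, (F,nl)→577600 …(+1); best=10240 via (F,hash)
  {BCDEF}: card=1152000; try (D,hash)→46240, (C,hash)→212600, (D,merge)→475040, (C,nl_idx)→2895200, (C,merge)→3666200, (D,nl)→11530240 …(+1); best=46240 via (D,hash)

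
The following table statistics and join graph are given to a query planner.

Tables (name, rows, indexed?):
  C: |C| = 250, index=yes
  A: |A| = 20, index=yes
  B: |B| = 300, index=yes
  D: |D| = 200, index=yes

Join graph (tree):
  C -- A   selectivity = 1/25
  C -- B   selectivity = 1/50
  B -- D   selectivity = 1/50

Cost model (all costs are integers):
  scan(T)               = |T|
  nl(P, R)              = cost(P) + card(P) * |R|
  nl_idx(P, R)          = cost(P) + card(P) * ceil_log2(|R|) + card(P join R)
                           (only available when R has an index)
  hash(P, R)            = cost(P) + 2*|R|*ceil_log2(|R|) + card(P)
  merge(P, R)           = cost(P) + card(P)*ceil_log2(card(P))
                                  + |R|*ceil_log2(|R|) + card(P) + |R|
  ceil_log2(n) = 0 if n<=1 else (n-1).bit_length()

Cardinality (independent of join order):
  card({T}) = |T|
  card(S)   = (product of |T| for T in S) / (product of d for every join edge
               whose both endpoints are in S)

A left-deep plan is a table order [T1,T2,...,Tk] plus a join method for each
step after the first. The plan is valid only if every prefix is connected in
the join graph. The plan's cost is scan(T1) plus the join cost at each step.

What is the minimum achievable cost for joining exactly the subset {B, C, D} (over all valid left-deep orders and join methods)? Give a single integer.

Selinger DP over subsets of {B,C,D}:
  {C}: scan cost=250, card=250
  {B}: scan cost=300, card=300
  {D}: scan cost=200, card=200
  {BC}: card=1500; try (B,nl_idx)→4000, (C,nl_idx)→4200, (C,hash)→4600, (B,merge)→5500, (C,merge)→5550, (B,hash)→5900 …(+2); best=4000 via (B,nl_idx)
  {BD}: card=1200; try (B,nl_idx)→3200, (D,hash)→3800, (D,nl_idx)→3900, (B,merge)→5000, (D,merge)→5100, (B,hash)→5800 …(+2); best=3200 via (B,nl_idx)
  {BCD}: card=6000; try (C,hash)→8400, (D,hash)→8700, (C,nl_idx)→18800, (C,merge)→19850, (D,nl_idx)→22000, (D,merge)→23800 …(+2); best=8400 via (C,hash)

8400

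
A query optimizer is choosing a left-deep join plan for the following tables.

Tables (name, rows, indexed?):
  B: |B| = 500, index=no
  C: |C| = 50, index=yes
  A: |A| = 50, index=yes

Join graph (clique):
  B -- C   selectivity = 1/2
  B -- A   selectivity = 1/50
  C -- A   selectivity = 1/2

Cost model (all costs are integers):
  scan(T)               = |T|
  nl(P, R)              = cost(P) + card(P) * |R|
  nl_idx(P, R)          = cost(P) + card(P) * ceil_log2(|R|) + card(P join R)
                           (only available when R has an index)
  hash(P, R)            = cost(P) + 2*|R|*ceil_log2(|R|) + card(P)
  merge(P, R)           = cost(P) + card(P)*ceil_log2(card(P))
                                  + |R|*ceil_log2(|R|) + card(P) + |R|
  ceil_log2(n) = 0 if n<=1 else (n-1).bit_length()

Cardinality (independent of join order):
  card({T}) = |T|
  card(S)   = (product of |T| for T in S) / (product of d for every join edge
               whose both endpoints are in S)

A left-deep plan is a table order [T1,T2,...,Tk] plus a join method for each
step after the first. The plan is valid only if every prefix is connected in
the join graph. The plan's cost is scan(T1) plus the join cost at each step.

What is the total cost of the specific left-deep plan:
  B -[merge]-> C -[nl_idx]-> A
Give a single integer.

step 1: scan B: cost=500, card=500
step 2: join C via merge
    card(P join C) = 500*50/(2) = 12500
    cost = 500 + 500*9 + 50*6 + 500 + 50 = 5850
step 3: join A via nl_idx
    card(P join A) = 12500*50/(50*2) = 6250
    cost = 5850 + 12500*6 + 6250 = 87100

87100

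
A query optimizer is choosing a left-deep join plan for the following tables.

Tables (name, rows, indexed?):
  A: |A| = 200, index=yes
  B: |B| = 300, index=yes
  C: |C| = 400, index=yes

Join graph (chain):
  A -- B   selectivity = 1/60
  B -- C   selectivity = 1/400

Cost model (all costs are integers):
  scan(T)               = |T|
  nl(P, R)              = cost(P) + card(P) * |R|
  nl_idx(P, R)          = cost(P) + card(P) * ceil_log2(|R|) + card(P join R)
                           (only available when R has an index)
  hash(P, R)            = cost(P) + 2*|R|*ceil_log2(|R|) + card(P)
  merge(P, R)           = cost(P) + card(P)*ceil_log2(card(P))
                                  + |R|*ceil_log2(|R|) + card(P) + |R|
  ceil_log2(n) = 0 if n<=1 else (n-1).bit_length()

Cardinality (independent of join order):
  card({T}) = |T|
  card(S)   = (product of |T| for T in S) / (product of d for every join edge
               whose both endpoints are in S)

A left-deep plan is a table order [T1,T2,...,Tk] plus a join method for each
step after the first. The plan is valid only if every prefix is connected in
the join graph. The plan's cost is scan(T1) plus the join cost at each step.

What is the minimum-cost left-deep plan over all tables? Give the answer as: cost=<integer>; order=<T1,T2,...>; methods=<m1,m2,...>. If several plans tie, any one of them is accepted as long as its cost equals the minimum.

cost=6700; order=B,C,A; methods=nl_idx,nl_idx

Selinger DP (subsets sized 1..n):
  {A}: scan cost=200, card=200
  {B}: scan cost=300, card=300
  {C}: scan cost=400, card=400
  {AB}: card=1000; try (B,nl_idx)→3000, (A,nl_idx)→3700, (A,hash)→3800, (B,merge)→5000, (A,merge)→5100, (B,hash)→5800 …(+2); best=3000 via (B,nl_idx)
  {BC}: card=300; try (C,nl_idx)→3300, (B,nl_idx)→4300, (B,hash)→6200, (C,merge)→7300, (B,merge)→7400, (C,hash)→7800 …(+2); best=3300 via (C,nl_idx)
  {ABC}: card=1000; try (A,nl_idx)→6700, (A,hash)→6800, (A,merge)→8100, (C,hash)→11200, (C,nl_idx)→13000, (C,merge)→18000 …(+2); best=6700 via (A,nl_idx)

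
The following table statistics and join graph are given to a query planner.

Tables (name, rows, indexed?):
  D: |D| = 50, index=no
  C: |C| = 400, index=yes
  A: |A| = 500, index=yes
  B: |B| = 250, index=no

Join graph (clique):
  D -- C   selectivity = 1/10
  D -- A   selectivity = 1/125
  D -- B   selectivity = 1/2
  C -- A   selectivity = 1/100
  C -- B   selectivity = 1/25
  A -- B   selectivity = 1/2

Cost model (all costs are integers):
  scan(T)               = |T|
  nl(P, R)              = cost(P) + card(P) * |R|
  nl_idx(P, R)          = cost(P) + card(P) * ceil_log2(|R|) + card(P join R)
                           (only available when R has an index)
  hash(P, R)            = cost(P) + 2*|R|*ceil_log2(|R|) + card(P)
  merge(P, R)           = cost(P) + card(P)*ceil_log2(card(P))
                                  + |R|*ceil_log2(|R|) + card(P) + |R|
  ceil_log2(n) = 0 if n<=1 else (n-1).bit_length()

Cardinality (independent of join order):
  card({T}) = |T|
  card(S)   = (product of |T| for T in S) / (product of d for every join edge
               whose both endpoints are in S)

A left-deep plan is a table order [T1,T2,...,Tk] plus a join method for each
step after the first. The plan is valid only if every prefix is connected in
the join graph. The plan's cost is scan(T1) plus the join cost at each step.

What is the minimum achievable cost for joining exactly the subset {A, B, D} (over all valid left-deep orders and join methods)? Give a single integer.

4750

Selinger DP over subsets of {A,B,D}:
  {D}: scan cost=50, card=50
  {A}: scan cost=500, card=500
  {B}: scan cost=250, card=250
  {AD}: card=200; try (A,nl_idx)→700, (D,hash)→1600, (A,merge)→5400, (D,merge)→5850, (A,hash)→9100, (A,nl)→25050 …(+1); best=700 via (A,nl_idx)
  {BD}: card=6250; try (D,hash)→1100, (B,merge)→2650, (D,merge)→2850, (B,hash)→4100, (B,nl)→12550, (D,nl)→12750; best=1100 via (D,hash)
  {AB}: card=62500; try (B,hash)→5000, (A,merge)→7500, (B,merge)→7750, (A,hash)→9500, (A,nl_idx)→65000, (A,nl)→125250 …(+1); best=5000 via (B,hash)
  {ABD}: card=12500; try (B,merge)→4750, (B,hash)→4900, (A,hash)→16350, (B,nl)→50700, (D,hash)→68100, (A,nl_idx)→69850 …(+4); best=4750 via (B,merge)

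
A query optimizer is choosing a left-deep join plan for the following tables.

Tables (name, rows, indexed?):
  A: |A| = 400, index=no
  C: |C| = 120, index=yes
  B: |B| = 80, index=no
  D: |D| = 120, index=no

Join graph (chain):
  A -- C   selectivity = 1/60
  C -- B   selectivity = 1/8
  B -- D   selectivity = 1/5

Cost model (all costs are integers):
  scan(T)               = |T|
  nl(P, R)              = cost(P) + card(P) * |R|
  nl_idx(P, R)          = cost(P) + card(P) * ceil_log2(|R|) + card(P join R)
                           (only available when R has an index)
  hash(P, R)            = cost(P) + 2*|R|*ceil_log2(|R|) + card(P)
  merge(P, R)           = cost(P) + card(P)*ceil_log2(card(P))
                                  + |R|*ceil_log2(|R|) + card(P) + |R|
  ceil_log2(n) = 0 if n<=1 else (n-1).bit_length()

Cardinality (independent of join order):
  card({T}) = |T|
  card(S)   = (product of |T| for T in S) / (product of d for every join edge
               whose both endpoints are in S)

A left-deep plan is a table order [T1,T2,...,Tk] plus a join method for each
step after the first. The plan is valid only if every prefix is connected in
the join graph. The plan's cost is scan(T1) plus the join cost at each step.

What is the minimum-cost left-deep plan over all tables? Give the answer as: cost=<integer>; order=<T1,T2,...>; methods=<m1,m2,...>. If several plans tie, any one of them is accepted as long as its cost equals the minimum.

Selinger DP (subsets sized 1..n):
  {A}: scan cost=400, card=400
  {C}: scan cost=120, card=120
  {B}: scan cost=80, card=80
  {D}: scan cost=120, card=120
  {AC}: card=800; try (C,hash)→2480, (C,nl_idx)→4000, (A,merge)→5080, (C,merge)→5360, (A,hash)→7440, (A,nl)→48120 …(+1); best=2480 via (C,hash)
  {BC}: card=1200; try (B,hash)→1360, (C,merge)→1680, (B,merge)→1720, (C,hash)→1840, (C,nl_idx)→1840, (C,nl)→9680 …(+1); best=1360 via (B,hash)
  {BD}: card=1920; try (B,hash)→1360, (D,merge)→1680, (B,merge)→1720, (D,hash)→1840, (D,nl)→9680, (B,nl)→9720; best=1360 via (B,hash)
  {ABC}: card=8000; try (B,hash)→4400, (A,hash)→9760, (B,merge)→11920, (A,merge)→19760, (B,nl)→66480, (A,nl)→481360; best=4400 via (B,hash)
  {BCD}: card=28800; try (D,hash)→4240, (C,hash)→4960, (D,merge)→16720, (C,merge)→25360, (C,nl_idx)→43600, (D,nl)→145360 …(+1); best=4240 via (D,hash)
  {ABCD}: card=192000; try (D,hash)→14080, (A,hash)→40240, (D,merge)→117360, (A,merge)→469040, (D,nl)→964400, (A,nl)→11524240; best=14080 via (D,hash)

cost=14080; order=A,C,B,D; methods=hash,hash,hash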